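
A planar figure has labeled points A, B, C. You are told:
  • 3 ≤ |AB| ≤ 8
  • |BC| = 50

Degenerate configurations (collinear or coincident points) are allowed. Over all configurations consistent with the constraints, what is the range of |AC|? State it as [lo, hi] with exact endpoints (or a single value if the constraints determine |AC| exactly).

|AB| ∈ [3, 8]
|BC| ∈ {50}
|AC| ∈ [42, 58]

|AC| ∈ [42, 58]  (≈ [42.0000, 58.0000])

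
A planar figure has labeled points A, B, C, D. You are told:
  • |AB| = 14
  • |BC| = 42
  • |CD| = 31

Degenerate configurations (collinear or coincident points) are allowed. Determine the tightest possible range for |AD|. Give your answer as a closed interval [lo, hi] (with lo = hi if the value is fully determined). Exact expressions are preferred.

|AB| ∈ {14}
|BC| ∈ {42}
|CD| ∈ {31}
|AC| ∈ [28, 56]
|BD| ∈ [11, 73]
|AD| ∈ [0, 87]

|AD| ∈ [0, 87]  (≈ [0.0000, 87.0000])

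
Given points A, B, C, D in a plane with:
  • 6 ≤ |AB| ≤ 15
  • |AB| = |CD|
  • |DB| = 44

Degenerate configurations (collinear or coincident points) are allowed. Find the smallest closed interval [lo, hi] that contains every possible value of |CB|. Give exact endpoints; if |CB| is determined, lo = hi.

|AB| ∈ [6, 15]
|BD| ∈ {44}
|CD| ∈ [6, 15]
|AD| ∈ [29, 59]
|BC| ∈ [29, 59]
|AC| ∈ [14, 74]

|CB| ∈ [29, 59]  (≈ [29.0000, 59.0000])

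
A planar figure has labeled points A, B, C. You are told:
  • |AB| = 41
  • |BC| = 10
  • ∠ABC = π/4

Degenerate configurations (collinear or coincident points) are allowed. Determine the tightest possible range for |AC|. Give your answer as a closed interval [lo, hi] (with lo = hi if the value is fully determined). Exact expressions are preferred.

|AC| = √(1781 - 410·√(2))  (≈ 34.6579)

|AB| ∈ {41}
|BC| ∈ {10}
|AC| ∈ {√(1781 - 410·√(2))}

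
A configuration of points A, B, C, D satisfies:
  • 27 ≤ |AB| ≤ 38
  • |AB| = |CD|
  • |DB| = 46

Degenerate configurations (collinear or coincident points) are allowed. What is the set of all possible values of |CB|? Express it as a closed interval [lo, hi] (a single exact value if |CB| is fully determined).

|AB| ∈ [27, 38]
|BD| ∈ {46}
|CD| ∈ [27, 38]
|AD| ∈ [8, 84]
|BC| ∈ [8, 84]
|AC| ∈ [0, 122]

|CB| ∈ [8, 84]  (≈ [8.0000, 84.0000])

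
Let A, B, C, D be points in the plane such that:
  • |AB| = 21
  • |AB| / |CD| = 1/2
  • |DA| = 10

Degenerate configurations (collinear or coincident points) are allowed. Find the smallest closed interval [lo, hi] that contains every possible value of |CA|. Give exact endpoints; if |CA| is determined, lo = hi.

|AB| ∈ {21}
|AD| ∈ {10}
|CD| ∈ {42}
|BD| ∈ [11, 31]
|AC| ∈ [32, 52]
|BC| ∈ [11, 73]

|CA| ∈ [32, 52]  (≈ [32.0000, 52.0000])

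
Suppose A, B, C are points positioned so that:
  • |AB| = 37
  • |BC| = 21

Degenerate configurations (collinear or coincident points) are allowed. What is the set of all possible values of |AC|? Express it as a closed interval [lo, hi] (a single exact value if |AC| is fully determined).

|AB| ∈ {37}
|BC| ∈ {21}
|AC| ∈ [16, 58]

|AC| ∈ [16, 58]  (≈ [16.0000, 58.0000])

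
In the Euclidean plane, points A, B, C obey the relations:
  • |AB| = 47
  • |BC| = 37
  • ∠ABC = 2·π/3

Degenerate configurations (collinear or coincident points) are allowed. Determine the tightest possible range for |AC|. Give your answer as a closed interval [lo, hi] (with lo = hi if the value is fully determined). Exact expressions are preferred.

|AB| ∈ {47}
|BC| ∈ {37}
|AC| ∈ {√(5317)}

|AC| = √(5317)  (≈ 72.9178)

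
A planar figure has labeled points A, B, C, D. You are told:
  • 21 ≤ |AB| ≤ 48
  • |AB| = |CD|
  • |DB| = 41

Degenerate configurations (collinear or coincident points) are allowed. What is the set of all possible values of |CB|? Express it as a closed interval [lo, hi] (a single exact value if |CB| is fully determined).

|CB| ∈ [0, 89]  (≈ [0.0000, 89.0000])

|AB| ∈ [21, 48]
|BD| ∈ {41}
|CD| ∈ [21, 48]
|AD| ∈ [0, 89]
|BC| ∈ [0, 89]
|AC| ∈ [0, 137]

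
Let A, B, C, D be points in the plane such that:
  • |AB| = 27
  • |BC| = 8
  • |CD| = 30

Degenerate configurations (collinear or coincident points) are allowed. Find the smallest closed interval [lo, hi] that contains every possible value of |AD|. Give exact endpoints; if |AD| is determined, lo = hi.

|AD| ∈ [0, 65]  (≈ [0.0000, 65.0000])

|AB| ∈ {27}
|BC| ∈ {8}
|CD| ∈ {30}
|AC| ∈ [19, 35]
|BD| ∈ [22, 38]
|AD| ∈ [0, 65]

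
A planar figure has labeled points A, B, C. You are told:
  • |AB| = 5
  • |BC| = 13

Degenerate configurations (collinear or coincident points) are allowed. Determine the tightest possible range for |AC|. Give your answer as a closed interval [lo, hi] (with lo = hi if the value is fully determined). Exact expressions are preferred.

|AC| ∈ [8, 18]  (≈ [8.0000, 18.0000])

|AB| ∈ {5}
|BC| ∈ {13}
|AC| ∈ [8, 18]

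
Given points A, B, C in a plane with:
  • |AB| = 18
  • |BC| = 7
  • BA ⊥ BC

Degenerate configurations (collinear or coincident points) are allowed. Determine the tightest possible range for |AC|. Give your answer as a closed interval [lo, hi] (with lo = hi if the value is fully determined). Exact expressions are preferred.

|AC| = √(373)  (≈ 19.3132)

|AB| ∈ {18}
|BC| ∈ {7}
|AC| ∈ {√(373)}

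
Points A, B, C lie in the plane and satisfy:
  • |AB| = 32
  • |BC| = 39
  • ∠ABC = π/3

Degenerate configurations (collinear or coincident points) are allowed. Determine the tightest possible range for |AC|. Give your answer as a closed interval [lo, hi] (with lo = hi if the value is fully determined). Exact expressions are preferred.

|AC| = √(1297)  (≈ 36.0139)

|AB| ∈ {32}
|BC| ∈ {39}
|AC| ∈ {√(1297)}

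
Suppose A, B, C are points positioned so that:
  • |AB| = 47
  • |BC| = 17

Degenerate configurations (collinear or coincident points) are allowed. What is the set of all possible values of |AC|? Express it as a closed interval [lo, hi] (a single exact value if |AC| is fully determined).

|AC| ∈ [30, 64]  (≈ [30.0000, 64.0000])

|AB| ∈ {47}
|BC| ∈ {17}
|AC| ∈ [30, 64]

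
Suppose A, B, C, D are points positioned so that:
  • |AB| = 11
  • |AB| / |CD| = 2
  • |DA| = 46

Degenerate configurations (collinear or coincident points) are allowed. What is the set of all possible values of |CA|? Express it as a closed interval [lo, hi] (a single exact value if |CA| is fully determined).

|CA| ∈ [81/2, 103/2]  (≈ [40.5000, 51.5000])

|AB| ∈ {11}
|AD| ∈ {46}
|CD| ∈ {11/2}
|BD| ∈ [35, 57]
|AC| ∈ [81/2, 103/2]
|BC| ∈ [59/2, 125/2]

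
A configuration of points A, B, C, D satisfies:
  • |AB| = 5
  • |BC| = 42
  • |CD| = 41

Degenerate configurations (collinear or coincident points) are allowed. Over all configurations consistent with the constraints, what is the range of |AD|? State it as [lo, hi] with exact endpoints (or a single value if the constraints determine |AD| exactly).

|AB| ∈ {5}
|BC| ∈ {42}
|CD| ∈ {41}
|AC| ∈ [37, 47]
|BD| ∈ [1, 83]
|AD| ∈ [0, 88]

|AD| ∈ [0, 88]  (≈ [0.0000, 88.0000])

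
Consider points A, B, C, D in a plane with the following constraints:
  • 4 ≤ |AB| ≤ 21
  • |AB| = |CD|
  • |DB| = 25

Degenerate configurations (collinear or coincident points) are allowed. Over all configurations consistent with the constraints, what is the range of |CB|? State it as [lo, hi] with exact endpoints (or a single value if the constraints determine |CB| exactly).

|AB| ∈ [4, 21]
|BD| ∈ {25}
|CD| ∈ [4, 21]
|AD| ∈ [4, 46]
|BC| ∈ [4, 46]
|AC| ∈ [0, 67]

|CB| ∈ [4, 46]  (≈ [4.0000, 46.0000])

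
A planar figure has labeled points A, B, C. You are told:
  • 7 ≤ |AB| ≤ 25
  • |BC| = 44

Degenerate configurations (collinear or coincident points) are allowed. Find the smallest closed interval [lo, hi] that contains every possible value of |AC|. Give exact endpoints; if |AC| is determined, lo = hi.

|AB| ∈ [7, 25]
|BC| ∈ {44}
|AC| ∈ [19, 69]

|AC| ∈ [19, 69]  (≈ [19.0000, 69.0000])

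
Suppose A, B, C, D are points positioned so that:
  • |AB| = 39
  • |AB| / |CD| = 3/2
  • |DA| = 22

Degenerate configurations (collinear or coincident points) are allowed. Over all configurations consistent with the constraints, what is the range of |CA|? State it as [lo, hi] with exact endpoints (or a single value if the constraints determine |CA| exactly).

|CA| ∈ [4, 48]  (≈ [4.0000, 48.0000])

|AB| ∈ {39}
|AD| ∈ {22}
|CD| ∈ {26}
|BD| ∈ [17, 61]
|AC| ∈ [4, 48]
|BC| ∈ [0, 87]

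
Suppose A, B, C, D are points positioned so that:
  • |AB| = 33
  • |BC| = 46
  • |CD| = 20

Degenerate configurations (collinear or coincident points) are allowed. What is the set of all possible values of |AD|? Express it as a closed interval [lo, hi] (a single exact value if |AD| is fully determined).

|AD| ∈ [0, 99]  (≈ [0.0000, 99.0000])

|AB| ∈ {33}
|BC| ∈ {46}
|CD| ∈ {20}
|AC| ∈ [13, 79]
|BD| ∈ [26, 66]
|AD| ∈ [0, 99]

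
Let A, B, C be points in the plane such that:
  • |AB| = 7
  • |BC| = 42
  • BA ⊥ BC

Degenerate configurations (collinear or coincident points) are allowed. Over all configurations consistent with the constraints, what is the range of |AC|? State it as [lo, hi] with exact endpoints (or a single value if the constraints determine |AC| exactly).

|AB| ∈ {7}
|BC| ∈ {42}
|AC| ∈ {7·√(37)}

|AC| = 7·√(37)  (≈ 42.5793)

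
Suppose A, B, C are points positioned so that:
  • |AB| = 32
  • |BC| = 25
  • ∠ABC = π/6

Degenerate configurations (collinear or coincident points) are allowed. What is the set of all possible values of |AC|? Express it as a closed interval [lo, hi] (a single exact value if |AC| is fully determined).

|AC| = √(1649 - 800·√(3))  (≈ 16.2284)

|AB| ∈ {32}
|BC| ∈ {25}
|AC| ∈ {√(1649 - 800·√(3))}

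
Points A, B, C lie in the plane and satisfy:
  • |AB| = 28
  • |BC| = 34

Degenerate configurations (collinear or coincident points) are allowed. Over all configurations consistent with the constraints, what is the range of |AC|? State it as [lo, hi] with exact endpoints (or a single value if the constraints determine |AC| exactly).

|AC| ∈ [6, 62]  (≈ [6.0000, 62.0000])

|AB| ∈ {28}
|BC| ∈ {34}
|AC| ∈ [6, 62]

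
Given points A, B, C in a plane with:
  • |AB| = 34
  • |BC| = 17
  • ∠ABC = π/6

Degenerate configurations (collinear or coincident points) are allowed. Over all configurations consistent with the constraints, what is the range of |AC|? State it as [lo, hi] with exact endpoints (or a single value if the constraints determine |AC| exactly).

|AB| ∈ {34}
|BC| ∈ {17}
|AC| ∈ {17·√(5 - 2·√(3))}

|AC| = 17·√(5 - 2·√(3))  (≈ 21.0683)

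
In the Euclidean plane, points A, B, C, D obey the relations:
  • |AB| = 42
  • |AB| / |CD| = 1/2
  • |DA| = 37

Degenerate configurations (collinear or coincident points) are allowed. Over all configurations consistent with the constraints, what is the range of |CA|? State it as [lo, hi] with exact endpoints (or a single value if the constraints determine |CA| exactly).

|AB| ∈ {42}
|AD| ∈ {37}
|CD| ∈ {84}
|BD| ∈ [5, 79]
|AC| ∈ [47, 121]
|BC| ∈ [5, 163]

|CA| ∈ [47, 121]  (≈ [47.0000, 121.0000])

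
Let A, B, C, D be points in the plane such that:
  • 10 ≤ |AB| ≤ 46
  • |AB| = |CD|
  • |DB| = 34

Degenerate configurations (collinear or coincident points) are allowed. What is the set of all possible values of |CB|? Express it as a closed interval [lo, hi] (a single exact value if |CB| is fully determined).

|AB| ∈ [10, 46]
|BD| ∈ {34}
|CD| ∈ [10, 46]
|AD| ∈ [0, 80]
|BC| ∈ [0, 80]
|AC| ∈ [0, 126]

|CB| ∈ [0, 80]  (≈ [0.0000, 80.0000])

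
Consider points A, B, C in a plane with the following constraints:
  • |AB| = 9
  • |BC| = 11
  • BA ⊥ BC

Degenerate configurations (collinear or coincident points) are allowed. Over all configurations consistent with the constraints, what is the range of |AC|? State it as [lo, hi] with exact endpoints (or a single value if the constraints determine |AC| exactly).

|AC| = √(202)  (≈ 14.2127)

|AB| ∈ {9}
|BC| ∈ {11}
|AC| ∈ {√(202)}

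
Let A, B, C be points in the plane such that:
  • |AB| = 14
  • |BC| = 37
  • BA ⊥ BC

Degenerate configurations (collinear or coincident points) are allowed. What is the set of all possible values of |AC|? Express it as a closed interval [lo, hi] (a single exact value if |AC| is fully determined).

|AC| = √(1565)  (≈ 39.5601)

|AB| ∈ {14}
|BC| ∈ {37}
|AC| ∈ {√(1565)}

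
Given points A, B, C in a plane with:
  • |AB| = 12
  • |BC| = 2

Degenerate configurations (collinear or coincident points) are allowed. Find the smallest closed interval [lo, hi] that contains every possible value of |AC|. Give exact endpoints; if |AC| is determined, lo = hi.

|AB| ∈ {12}
|BC| ∈ {2}
|AC| ∈ [10, 14]

|AC| ∈ [10, 14]  (≈ [10.0000, 14.0000])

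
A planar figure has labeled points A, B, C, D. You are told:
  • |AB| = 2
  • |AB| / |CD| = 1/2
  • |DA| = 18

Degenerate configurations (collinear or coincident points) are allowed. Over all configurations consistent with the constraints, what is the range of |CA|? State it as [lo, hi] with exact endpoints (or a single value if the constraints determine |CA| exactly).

|AB| ∈ {2}
|AD| ∈ {18}
|CD| ∈ {4}
|BD| ∈ [16, 20]
|AC| ∈ [14, 22]
|BC| ∈ [12, 24]

|CA| ∈ [14, 22]  (≈ [14.0000, 22.0000])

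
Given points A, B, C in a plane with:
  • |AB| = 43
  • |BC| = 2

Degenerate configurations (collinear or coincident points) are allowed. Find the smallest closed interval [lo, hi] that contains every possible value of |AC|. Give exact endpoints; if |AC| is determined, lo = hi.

|AC| ∈ [41, 45]  (≈ [41.0000, 45.0000])

|AB| ∈ {43}
|BC| ∈ {2}
|AC| ∈ [41, 45]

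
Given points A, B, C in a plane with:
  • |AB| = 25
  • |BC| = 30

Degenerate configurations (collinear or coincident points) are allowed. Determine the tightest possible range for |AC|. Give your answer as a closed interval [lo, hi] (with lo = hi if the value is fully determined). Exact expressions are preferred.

|AC| ∈ [5, 55]  (≈ [5.0000, 55.0000])

|AB| ∈ {25}
|BC| ∈ {30}
|AC| ∈ [5, 55]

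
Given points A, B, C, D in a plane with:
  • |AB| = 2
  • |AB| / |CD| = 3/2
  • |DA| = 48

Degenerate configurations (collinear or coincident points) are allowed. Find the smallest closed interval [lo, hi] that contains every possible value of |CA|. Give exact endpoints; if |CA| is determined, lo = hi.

|CA| ∈ [140/3, 148/3]  (≈ [46.6667, 49.3333])

|AB| ∈ {2}
|AD| ∈ {48}
|CD| ∈ {4/3}
|BD| ∈ [46, 50]
|AC| ∈ [140/3, 148/3]
|BC| ∈ [134/3, 154/3]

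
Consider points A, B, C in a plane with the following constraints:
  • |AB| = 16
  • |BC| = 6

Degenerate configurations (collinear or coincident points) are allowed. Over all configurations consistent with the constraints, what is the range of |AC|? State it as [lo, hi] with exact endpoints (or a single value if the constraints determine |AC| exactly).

|AC| ∈ [10, 22]  (≈ [10.0000, 22.0000])

|AB| ∈ {16}
|BC| ∈ {6}
|AC| ∈ [10, 22]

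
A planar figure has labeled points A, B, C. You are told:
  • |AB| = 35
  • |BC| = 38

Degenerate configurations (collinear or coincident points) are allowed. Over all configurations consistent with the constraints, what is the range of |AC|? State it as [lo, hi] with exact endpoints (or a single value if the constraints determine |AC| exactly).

|AB| ∈ {35}
|BC| ∈ {38}
|AC| ∈ [3, 73]

|AC| ∈ [3, 73]  (≈ [3.0000, 73.0000])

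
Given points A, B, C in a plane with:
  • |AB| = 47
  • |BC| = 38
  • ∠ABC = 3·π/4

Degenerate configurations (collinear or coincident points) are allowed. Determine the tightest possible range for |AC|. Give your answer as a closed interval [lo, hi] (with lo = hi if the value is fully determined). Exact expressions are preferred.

|AC| = √(1786·√(2) + 3653)  (≈ 78.6053)

|AB| ∈ {47}
|BC| ∈ {38}
|AC| ∈ {√(1786·√(2) + 3653)}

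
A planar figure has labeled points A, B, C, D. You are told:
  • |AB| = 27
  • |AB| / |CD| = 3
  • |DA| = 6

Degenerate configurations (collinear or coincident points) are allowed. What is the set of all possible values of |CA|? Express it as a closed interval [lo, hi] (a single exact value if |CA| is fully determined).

|CA| ∈ [3, 15]  (≈ [3.0000, 15.0000])

|AB| ∈ {27}
|AD| ∈ {6}
|CD| ∈ {9}
|BD| ∈ [21, 33]
|AC| ∈ [3, 15]
|BC| ∈ [12, 42]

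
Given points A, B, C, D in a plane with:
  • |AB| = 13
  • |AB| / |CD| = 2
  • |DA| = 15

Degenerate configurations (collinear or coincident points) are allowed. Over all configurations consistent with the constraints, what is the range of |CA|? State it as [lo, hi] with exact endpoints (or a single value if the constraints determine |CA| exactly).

|AB| ∈ {13}
|AD| ∈ {15}
|CD| ∈ {13/2}
|BD| ∈ [2, 28]
|AC| ∈ [17/2, 43/2]
|BC| ∈ [0, 69/2]

|CA| ∈ [17/2, 43/2]  (≈ [8.5000, 21.5000])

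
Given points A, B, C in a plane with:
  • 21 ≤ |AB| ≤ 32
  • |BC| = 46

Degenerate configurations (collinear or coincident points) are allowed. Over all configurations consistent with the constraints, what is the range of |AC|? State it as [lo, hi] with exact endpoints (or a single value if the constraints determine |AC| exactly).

|AB| ∈ [21, 32]
|BC| ∈ {46}
|AC| ∈ [14, 78]

|AC| ∈ [14, 78]  (≈ [14.0000, 78.0000])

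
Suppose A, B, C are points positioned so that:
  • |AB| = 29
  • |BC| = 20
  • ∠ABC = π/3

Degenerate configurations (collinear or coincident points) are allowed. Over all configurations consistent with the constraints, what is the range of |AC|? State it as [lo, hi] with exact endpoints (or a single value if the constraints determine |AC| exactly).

|AC| = √(661)  (≈ 25.7099)

|AB| ∈ {29}
|BC| ∈ {20}
|AC| ∈ {√(661)}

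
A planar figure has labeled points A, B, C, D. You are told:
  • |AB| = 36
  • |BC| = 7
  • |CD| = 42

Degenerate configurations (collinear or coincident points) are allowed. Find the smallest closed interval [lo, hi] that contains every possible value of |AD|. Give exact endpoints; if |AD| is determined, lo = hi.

|AD| ∈ [0, 85]  (≈ [0.0000, 85.0000])

|AB| ∈ {36}
|BC| ∈ {7}
|CD| ∈ {42}
|AC| ∈ [29, 43]
|BD| ∈ [35, 49]
|AD| ∈ [0, 85]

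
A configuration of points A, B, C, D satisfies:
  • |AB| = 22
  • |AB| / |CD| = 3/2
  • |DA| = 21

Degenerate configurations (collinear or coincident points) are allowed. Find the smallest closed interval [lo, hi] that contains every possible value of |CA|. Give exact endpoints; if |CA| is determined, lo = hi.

|CA| ∈ [19/3, 107/3]  (≈ [6.3333, 35.6667])

|AB| ∈ {22}
|AD| ∈ {21}
|CD| ∈ {44/3}
|BD| ∈ [1, 43]
|AC| ∈ [19/3, 107/3]
|BC| ∈ [0, 173/3]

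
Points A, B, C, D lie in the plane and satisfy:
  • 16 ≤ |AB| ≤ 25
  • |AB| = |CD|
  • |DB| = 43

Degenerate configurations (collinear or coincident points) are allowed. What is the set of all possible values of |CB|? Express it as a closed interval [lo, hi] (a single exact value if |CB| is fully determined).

|CB| ∈ [18, 68]  (≈ [18.0000, 68.0000])

|AB| ∈ [16, 25]
|BD| ∈ {43}
|CD| ∈ [16, 25]
|AD| ∈ [18, 68]
|BC| ∈ [18, 68]
|AC| ∈ [0, 93]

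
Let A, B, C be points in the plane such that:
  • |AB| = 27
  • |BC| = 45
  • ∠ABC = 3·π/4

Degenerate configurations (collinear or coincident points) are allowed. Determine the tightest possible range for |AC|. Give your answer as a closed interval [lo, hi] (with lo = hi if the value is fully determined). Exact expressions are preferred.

|AC| = 9·√(15·√(2) + 34)  (≈ 66.8750)

|AB| ∈ {27}
|BC| ∈ {45}
|AC| ∈ {9·√(15·√(2) + 34)}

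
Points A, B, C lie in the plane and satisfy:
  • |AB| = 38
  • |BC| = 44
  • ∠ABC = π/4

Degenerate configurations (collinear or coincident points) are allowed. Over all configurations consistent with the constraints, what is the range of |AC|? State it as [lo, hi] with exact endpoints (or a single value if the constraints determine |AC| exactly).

|AC| = 2·√(845 - 418·√(2))  (≈ 31.8659)

|AB| ∈ {38}
|BC| ∈ {44}
|AC| ∈ {2·√(845 - 418·√(2))}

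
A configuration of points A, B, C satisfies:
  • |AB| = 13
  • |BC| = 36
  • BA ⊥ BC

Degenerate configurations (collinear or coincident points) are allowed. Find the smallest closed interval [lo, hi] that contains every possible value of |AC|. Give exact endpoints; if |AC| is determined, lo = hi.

|AB| ∈ {13}
|BC| ∈ {36}
|AC| ∈ {√(1465)}

|AC| = √(1465)  (≈ 38.2753)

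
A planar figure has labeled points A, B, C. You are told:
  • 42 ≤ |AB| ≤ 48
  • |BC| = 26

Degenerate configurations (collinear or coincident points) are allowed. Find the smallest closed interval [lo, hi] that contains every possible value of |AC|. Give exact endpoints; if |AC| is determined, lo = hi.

|AB| ∈ [42, 48]
|BC| ∈ {26}
|AC| ∈ [16, 74]

|AC| ∈ [16, 74]  (≈ [16.0000, 74.0000])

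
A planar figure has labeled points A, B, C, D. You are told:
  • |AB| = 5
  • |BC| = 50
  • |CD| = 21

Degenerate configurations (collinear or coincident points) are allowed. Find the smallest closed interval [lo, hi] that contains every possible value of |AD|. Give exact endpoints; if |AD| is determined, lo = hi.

|AB| ∈ {5}
|BC| ∈ {50}
|CD| ∈ {21}
|AC| ∈ [45, 55]
|BD| ∈ [29, 71]
|AD| ∈ [24, 76]

|AD| ∈ [24, 76]  (≈ [24.0000, 76.0000])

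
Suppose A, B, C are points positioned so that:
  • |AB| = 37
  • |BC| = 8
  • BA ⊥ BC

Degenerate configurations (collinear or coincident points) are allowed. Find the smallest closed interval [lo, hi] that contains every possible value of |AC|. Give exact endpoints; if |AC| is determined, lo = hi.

|AC| = √(1433)  (≈ 37.8550)

|AB| ∈ {37}
|BC| ∈ {8}
|AC| ∈ {√(1433)}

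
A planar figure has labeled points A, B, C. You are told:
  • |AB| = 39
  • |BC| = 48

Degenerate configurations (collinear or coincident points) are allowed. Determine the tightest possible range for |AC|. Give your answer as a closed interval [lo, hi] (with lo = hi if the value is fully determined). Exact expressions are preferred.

|AB| ∈ {39}
|BC| ∈ {48}
|AC| ∈ [9, 87]

|AC| ∈ [9, 87]  (≈ [9.0000, 87.0000])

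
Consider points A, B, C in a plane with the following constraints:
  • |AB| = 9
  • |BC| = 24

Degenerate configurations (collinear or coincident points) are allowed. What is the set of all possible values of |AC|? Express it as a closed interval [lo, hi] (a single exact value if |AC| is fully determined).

|AB| ∈ {9}
|BC| ∈ {24}
|AC| ∈ [15, 33]

|AC| ∈ [15, 33]  (≈ [15.0000, 33.0000])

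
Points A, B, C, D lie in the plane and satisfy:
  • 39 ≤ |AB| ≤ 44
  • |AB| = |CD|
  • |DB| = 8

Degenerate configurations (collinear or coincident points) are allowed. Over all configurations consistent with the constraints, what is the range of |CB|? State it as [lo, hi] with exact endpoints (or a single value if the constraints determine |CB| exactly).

|CB| ∈ [31, 52]  (≈ [31.0000, 52.0000])

|AB| ∈ [39, 44]
|BD| ∈ {8}
|CD| ∈ [39, 44]
|AD| ∈ [31, 52]
|BC| ∈ [31, 52]
|AC| ∈ [0, 96]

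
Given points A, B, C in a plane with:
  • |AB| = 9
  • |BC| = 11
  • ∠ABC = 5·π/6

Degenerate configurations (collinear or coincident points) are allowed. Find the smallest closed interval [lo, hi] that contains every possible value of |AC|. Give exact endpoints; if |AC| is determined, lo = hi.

|AC| = √(99·√(3) + 202)  (≈ 19.3255)

|AB| ∈ {9}
|BC| ∈ {11}
|AC| ∈ {√(99·√(3) + 202)}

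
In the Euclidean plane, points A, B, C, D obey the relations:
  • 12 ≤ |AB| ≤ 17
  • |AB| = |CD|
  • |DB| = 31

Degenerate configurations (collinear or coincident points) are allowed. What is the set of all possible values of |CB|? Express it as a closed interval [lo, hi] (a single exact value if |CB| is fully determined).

|CB| ∈ [14, 48]  (≈ [14.0000, 48.0000])

|AB| ∈ [12, 17]
|BD| ∈ {31}
|CD| ∈ [12, 17]
|AD| ∈ [14, 48]
|BC| ∈ [14, 48]
|AC| ∈ [0, 65]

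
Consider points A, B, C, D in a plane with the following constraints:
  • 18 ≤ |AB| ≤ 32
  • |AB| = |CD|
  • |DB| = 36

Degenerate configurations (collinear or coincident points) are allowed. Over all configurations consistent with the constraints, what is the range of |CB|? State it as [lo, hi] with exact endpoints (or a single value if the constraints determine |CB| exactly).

|AB| ∈ [18, 32]
|BD| ∈ {36}
|CD| ∈ [18, 32]
|AD| ∈ [4, 68]
|BC| ∈ [4, 68]
|AC| ∈ [0, 100]

|CB| ∈ [4, 68]  (≈ [4.0000, 68.0000])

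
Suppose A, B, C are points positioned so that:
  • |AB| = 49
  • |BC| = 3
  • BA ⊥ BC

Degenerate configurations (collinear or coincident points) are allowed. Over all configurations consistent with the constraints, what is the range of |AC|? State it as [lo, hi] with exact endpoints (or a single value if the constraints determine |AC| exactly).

|AB| ∈ {49}
|BC| ∈ {3}
|AC| ∈ {√(2410)}

|AC| = √(2410)  (≈ 49.0918)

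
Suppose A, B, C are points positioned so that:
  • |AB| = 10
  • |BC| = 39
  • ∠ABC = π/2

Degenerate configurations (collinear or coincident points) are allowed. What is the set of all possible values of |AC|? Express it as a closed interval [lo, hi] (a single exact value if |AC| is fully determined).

|AC| = √(1621)  (≈ 40.2616)

|AB| ∈ {10}
|BC| ∈ {39}
|AC| ∈ {√(1621)}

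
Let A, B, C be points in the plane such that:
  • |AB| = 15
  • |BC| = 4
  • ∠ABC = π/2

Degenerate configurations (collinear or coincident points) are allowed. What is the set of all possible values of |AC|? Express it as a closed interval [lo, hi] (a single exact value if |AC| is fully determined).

|AC| = √(241)  (≈ 15.5242)

|AB| ∈ {15}
|BC| ∈ {4}
|AC| ∈ {√(241)}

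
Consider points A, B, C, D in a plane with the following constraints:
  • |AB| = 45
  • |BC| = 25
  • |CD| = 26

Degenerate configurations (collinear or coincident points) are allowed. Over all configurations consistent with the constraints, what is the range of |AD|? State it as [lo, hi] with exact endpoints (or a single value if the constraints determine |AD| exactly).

|AD| ∈ [0, 96]  (≈ [0.0000, 96.0000])

|AB| ∈ {45}
|BC| ∈ {25}
|CD| ∈ {26}
|AC| ∈ [20, 70]
|BD| ∈ [1, 51]
|AD| ∈ [0, 96]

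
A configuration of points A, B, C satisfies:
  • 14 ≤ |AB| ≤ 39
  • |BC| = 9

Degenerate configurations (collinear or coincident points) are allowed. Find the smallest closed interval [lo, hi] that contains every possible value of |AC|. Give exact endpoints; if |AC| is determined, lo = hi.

|AB| ∈ [14, 39]
|BC| ∈ {9}
|AC| ∈ [5, 48]

|AC| ∈ [5, 48]  (≈ [5.0000, 48.0000])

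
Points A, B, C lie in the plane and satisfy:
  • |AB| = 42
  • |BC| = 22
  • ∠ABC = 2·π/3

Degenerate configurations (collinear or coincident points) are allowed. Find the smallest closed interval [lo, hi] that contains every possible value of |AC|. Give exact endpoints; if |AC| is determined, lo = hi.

|AC| = 2·√(793)  (≈ 56.3205)

|AB| ∈ {42}
|BC| ∈ {22}
|AC| ∈ {2·√(793)}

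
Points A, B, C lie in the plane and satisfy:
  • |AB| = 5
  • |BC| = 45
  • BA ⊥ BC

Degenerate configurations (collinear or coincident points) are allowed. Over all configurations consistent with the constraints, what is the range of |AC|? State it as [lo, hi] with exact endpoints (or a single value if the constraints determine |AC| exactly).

|AC| = 5·√(82)  (≈ 45.2769)

|AB| ∈ {5}
|BC| ∈ {45}
|AC| ∈ {5·√(82)}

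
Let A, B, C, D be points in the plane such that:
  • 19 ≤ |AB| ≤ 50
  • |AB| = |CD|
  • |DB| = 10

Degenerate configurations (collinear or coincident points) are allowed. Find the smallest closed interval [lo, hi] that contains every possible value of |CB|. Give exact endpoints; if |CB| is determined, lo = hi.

|CB| ∈ [9, 60]  (≈ [9.0000, 60.0000])

|AB| ∈ [19, 50]
|BD| ∈ {10}
|CD| ∈ [19, 50]
|AD| ∈ [9, 60]
|BC| ∈ [9, 60]
|AC| ∈ [0, 110]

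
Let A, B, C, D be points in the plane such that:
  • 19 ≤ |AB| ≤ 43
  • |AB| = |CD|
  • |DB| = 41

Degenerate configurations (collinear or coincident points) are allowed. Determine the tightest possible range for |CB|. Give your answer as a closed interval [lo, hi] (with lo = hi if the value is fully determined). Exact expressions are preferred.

|CB| ∈ [0, 84]  (≈ [0.0000, 84.0000])

|AB| ∈ [19, 43]
|BD| ∈ {41}
|CD| ∈ [19, 43]
|AD| ∈ [0, 84]
|BC| ∈ [0, 84]
|AC| ∈ [0, 127]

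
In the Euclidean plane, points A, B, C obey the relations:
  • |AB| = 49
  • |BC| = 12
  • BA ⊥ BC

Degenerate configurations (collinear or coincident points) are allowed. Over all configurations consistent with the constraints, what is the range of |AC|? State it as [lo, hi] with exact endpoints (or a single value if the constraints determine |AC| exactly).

|AC| = √(2545)  (≈ 50.4480)

|AB| ∈ {49}
|BC| ∈ {12}
|AC| ∈ {√(2545)}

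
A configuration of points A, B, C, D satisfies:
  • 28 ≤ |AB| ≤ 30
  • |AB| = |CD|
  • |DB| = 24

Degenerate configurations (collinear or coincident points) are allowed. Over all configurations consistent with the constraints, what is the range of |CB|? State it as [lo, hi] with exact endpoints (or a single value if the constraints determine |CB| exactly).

|AB| ∈ [28, 30]
|BD| ∈ {24}
|CD| ∈ [28, 30]
|AD| ∈ [4, 54]
|BC| ∈ [4, 54]
|AC| ∈ [0, 84]

|CB| ∈ [4, 54]  (≈ [4.0000, 54.0000])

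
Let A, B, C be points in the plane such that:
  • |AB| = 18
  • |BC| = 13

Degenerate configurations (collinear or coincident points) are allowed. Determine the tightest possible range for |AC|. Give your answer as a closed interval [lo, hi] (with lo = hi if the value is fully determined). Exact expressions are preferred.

|AC| ∈ [5, 31]  (≈ [5.0000, 31.0000])

|AB| ∈ {18}
|BC| ∈ {13}
|AC| ∈ [5, 31]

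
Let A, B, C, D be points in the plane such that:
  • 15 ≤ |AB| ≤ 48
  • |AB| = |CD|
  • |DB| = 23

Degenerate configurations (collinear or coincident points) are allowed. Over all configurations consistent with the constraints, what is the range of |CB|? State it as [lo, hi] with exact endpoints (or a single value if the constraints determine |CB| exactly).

|CB| ∈ [0, 71]  (≈ [0.0000, 71.0000])

|AB| ∈ [15, 48]
|BD| ∈ {23}
|CD| ∈ [15, 48]
|AD| ∈ [0, 71]
|BC| ∈ [0, 71]
|AC| ∈ [0, 119]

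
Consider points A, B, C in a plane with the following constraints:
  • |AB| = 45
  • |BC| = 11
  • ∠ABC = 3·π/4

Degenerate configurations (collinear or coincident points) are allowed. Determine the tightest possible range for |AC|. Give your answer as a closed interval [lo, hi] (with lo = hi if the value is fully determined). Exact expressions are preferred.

|AB| ∈ {45}
|BC| ∈ {11}
|AC| ∈ {√(495·√(2) + 2146)}

|AC| = √(495·√(2) + 2146)  (≈ 53.3482)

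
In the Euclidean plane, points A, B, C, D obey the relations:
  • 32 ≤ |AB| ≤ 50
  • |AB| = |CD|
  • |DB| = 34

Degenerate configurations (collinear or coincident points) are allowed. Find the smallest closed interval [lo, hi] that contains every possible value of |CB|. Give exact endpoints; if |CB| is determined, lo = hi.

|CB| ∈ [0, 84]  (≈ [0.0000, 84.0000])

|AB| ∈ [32, 50]
|BD| ∈ {34}
|CD| ∈ [32, 50]
|AD| ∈ [0, 84]
|BC| ∈ [0, 84]
|AC| ∈ [0, 134]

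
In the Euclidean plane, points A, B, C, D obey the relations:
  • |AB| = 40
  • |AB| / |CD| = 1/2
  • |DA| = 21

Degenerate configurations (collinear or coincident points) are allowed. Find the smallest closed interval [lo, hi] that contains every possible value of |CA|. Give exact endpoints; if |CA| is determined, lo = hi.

|AB| ∈ {40}
|AD| ∈ {21}
|CD| ∈ {80}
|BD| ∈ [19, 61]
|AC| ∈ [59, 101]
|BC| ∈ [19, 141]

|CA| ∈ [59, 101]  (≈ [59.0000, 101.0000])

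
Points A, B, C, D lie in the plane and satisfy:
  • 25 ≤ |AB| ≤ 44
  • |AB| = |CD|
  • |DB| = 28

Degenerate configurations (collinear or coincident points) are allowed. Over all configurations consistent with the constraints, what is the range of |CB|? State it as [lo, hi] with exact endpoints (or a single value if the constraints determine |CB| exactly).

|CB| ∈ [0, 72]  (≈ [0.0000, 72.0000])

|AB| ∈ [25, 44]
|BD| ∈ {28}
|CD| ∈ [25, 44]
|AD| ∈ [0, 72]
|BC| ∈ [0, 72]
|AC| ∈ [0, 116]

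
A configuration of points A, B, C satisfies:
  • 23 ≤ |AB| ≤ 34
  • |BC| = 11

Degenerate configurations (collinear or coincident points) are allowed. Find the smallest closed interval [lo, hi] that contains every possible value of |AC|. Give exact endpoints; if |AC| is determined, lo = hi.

|AB| ∈ [23, 34]
|BC| ∈ {11}
|AC| ∈ [12, 45]

|AC| ∈ [12, 45]  (≈ [12.0000, 45.0000])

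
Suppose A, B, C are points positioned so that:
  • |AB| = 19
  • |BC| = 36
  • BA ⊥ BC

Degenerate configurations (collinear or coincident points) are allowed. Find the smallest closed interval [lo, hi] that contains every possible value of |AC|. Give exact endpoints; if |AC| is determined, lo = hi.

|AB| ∈ {19}
|BC| ∈ {36}
|AC| ∈ {√(1657)}

|AC| = √(1657)  (≈ 40.7063)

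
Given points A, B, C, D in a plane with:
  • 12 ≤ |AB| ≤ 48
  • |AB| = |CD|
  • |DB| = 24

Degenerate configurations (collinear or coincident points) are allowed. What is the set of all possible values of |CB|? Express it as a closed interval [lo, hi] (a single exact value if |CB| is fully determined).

|AB| ∈ [12, 48]
|BD| ∈ {24}
|CD| ∈ [12, 48]
|AD| ∈ [0, 72]
|BC| ∈ [0, 72]
|AC| ∈ [0, 120]

|CB| ∈ [0, 72]  (≈ [0.0000, 72.0000])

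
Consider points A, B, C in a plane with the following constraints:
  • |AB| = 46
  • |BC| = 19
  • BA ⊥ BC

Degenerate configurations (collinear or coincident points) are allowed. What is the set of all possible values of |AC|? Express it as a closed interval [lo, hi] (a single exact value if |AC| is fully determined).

|AC| = √(2477)  (≈ 49.7695)

|AB| ∈ {46}
|BC| ∈ {19}
|AC| ∈ {√(2477)}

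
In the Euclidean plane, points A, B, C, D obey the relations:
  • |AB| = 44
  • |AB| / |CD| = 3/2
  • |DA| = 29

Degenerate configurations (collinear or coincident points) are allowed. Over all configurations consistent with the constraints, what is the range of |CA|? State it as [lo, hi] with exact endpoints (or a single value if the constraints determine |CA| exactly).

|AB| ∈ {44}
|AD| ∈ {29}
|CD| ∈ {88/3}
|BD| ∈ [15, 73]
|AC| ∈ [1/3, 175/3]
|BC| ∈ [0, 307/3]

|CA| ∈ [1/3, 175/3]  (≈ [0.3333, 58.3333])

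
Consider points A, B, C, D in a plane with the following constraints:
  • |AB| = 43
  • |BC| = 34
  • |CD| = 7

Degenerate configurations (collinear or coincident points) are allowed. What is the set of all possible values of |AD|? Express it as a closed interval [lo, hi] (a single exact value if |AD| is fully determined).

|AB| ∈ {43}
|BC| ∈ {34}
|CD| ∈ {7}
|AC| ∈ [9, 77]
|BD| ∈ [27, 41]
|AD| ∈ [2, 84]

|AD| ∈ [2, 84]  (≈ [2.0000, 84.0000])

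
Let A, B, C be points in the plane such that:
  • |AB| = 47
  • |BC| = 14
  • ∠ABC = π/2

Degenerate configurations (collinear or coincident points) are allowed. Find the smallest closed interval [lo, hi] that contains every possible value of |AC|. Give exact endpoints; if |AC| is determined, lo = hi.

|AC| = √(2405)  (≈ 49.0408)

|AB| ∈ {47}
|BC| ∈ {14}
|AC| ∈ {√(2405)}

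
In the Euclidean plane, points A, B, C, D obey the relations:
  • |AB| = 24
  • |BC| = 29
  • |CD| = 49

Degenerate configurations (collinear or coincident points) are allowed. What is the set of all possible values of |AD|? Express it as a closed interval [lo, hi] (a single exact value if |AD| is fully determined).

|AB| ∈ {24}
|BC| ∈ {29}
|CD| ∈ {49}
|AC| ∈ [5, 53]
|BD| ∈ [20, 78]
|AD| ∈ [0, 102]

|AD| ∈ [0, 102]  (≈ [0.0000, 102.0000])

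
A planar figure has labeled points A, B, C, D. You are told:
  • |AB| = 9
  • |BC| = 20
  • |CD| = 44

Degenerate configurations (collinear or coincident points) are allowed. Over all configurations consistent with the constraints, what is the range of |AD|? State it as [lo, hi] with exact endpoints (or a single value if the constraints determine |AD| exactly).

|AB| ∈ {9}
|BC| ∈ {20}
|CD| ∈ {44}
|AC| ∈ [11, 29]
|BD| ∈ [24, 64]
|AD| ∈ [15, 73]

|AD| ∈ [15, 73]  (≈ [15.0000, 73.0000])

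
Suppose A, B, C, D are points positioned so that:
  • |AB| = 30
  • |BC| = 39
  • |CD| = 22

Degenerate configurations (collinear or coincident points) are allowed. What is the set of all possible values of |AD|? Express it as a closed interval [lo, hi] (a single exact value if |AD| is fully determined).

|AD| ∈ [0, 91]  (≈ [0.0000, 91.0000])

|AB| ∈ {30}
|BC| ∈ {39}
|CD| ∈ {22}
|AC| ∈ [9, 69]
|BD| ∈ [17, 61]
|AD| ∈ [0, 91]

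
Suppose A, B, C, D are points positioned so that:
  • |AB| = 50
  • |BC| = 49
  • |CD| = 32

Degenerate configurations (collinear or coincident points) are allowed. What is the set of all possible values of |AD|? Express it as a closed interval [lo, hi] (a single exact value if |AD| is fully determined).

|AB| ∈ {50}
|BC| ∈ {49}
|CD| ∈ {32}
|AC| ∈ [1, 99]
|BD| ∈ [17, 81]
|AD| ∈ [0, 131]

|AD| ∈ [0, 131]  (≈ [0.0000, 131.0000])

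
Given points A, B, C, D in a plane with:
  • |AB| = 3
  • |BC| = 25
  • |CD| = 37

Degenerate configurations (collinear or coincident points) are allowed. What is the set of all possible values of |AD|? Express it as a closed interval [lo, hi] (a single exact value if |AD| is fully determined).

|AB| ∈ {3}
|BC| ∈ {25}
|CD| ∈ {37}
|AC| ∈ [22, 28]
|BD| ∈ [12, 62]
|AD| ∈ [9, 65]

|AD| ∈ [9, 65]  (≈ [9.0000, 65.0000])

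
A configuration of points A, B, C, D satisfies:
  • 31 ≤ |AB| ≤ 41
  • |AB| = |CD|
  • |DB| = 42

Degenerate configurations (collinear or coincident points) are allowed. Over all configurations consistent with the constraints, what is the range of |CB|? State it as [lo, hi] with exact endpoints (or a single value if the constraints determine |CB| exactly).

|CB| ∈ [1, 83]  (≈ [1.0000, 83.0000])

|AB| ∈ [31, 41]
|BD| ∈ {42}
|CD| ∈ [31, 41]
|AD| ∈ [1, 83]
|BC| ∈ [1, 83]
|AC| ∈ [0, 124]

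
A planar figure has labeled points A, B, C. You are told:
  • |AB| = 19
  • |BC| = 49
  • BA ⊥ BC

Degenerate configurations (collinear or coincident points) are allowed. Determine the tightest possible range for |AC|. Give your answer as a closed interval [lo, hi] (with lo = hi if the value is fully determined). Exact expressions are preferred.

|AB| ∈ {19}
|BC| ∈ {49}
|AC| ∈ {√(2762)}

|AC| = √(2762)  (≈ 52.5547)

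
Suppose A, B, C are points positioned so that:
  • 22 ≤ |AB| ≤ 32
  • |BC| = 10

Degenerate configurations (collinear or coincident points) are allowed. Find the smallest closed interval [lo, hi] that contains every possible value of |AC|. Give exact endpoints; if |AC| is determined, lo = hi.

|AC| ∈ [12, 42]  (≈ [12.0000, 42.0000])

|AB| ∈ [22, 32]
|BC| ∈ {10}
|AC| ∈ [12, 42]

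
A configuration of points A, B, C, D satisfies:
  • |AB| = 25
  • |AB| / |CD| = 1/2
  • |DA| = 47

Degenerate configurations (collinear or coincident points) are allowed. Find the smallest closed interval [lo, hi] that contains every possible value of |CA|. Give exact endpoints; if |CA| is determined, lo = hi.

|CA| ∈ [3, 97]  (≈ [3.0000, 97.0000])

|AB| ∈ {25}
|AD| ∈ {47}
|CD| ∈ {50}
|BD| ∈ [22, 72]
|AC| ∈ [3, 97]
|BC| ∈ [0, 122]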